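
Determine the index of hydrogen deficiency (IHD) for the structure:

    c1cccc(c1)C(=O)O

5

Molecular formula from the SMILES: C7H6O2.
DoU = (2C + 2 + N − H − X)/2 = (2·7 + 2 + 0 − 6 − 0)/2 = 10/2 = 5.
(Structurally: 1 ring(s) + 4 π bond(s) = 5.)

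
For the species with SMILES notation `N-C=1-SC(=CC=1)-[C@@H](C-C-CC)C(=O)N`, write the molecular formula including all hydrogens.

Heavy atoms from the SMILES: 10 C, 2 N, 1 O, 1 S.
Implicit hydrogens by atom environment:
  3 × C: 2 H each → 6
  2 × C (aromatic): 1 H each → 2
  2 × C (aromatic): no H
  2 × N: 2 H each → 4
  1 × C: 3 H
  1 × C: 1 H
  1 × C: no H
  1 × O: no H
  1 × S (aromatic): no H
  Total hydrogens = 16.
Molecular formula: C10H16N2OS

C10H16N2OS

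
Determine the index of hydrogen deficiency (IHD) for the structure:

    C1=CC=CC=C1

Molecular formula from the SMILES: C6H6.
DoU = (2C + 2 + N − H − X)/2 = (2·6 + 2 + 0 − 6 − 0)/2 = 8/2 = 4.
(Structurally: 1 ring(s) + 3 π bond(s) = 4.)

4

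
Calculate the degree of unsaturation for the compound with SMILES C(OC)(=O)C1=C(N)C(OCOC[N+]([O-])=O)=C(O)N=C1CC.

6

Molecular formula from the SMILES: C11H15N3O7.
DoU = (2C + 2 + N − H − X)/2 = (2·11 + 2 + 3 − 15 − 0)/2 = 12/2 = 6.
(Structurally: 1 ring(s) + 5 π bond(s) = 6.)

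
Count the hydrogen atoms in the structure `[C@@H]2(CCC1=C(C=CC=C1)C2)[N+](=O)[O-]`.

Hydrogens are implicit in SMILES; fill each atom to its normal valence:
  4 × C (aromatic): 1 H each → 4
  3 × C: 2 H each → 6
  2 × C (aromatic): no H
  1 × C: 1 H
  1 × N (charge +1): no H
  1 × O: no H
  1 × O (charge -1): no H
  Total hydrogens = 11.

11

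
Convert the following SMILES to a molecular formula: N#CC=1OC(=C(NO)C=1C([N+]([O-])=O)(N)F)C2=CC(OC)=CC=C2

C13H11FN4O5

Heavy atoms from the SMILES: 13 C, 1 F, 4 N, 5 O.
Implicit hydrogens by atom environment:
  6 × C (aromatic): no H
  4 × C (aromatic): 1 H each → 4
  2 × C: no H
  2 × O: no H
  1 × C: 3 H
  1 × F: no H
  1 × N: 2 H
  1 × N: 1 H
  1 × N: no H
  1 × N (charge +1): no H
  1 × O: 1 H
  1 × O (aromatic): no H
  1 × O (charge -1): no H
  Total hydrogens = 11.
Molecular formula: C13H11FN4O5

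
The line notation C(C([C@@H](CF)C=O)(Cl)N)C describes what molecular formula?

Heavy atoms from the SMILES: 6 C, 1 Cl, 1 F, 1 N, 1 O.
Implicit hydrogens by atom environment:
  2 × C: 2 H each → 4
  2 × C: 1 H each → 2
  1 × C: 3 H
  1 × C: no H
  1 × Cl: no H
  1 × F: no H
  1 × N: 2 H
  1 × O: no H
  Total hydrogens = 11.
Molecular formula: C6H11ClFNO

C6H11ClFNO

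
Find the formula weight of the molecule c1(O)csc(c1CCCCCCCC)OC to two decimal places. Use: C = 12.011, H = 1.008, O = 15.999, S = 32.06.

242.38

Molecular formula: C13H22O2S.
M = 13×12.011 + 22×1.008 + 2×15.999 + 1×32.06 = 242.38 g/mol.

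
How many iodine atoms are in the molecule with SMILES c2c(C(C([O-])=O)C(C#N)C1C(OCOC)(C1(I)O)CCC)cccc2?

1

The symbol for iodine appears 1 time in the SMILES.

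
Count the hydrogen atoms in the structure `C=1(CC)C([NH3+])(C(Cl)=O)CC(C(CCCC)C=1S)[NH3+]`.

Hydrogens are implicit in SMILES; fill each atom to its normal valence:
  5 × C: 2 H each → 10
  4 × C: no H
  2 × C: 3 H each → 6
  2 × C: 1 H each → 2
  2 × N (charge +1): 3 H each → 6
  1 × Cl: no H
  1 × O: no H
  1 × S: 1 H
  Total hydrogens = 25.

25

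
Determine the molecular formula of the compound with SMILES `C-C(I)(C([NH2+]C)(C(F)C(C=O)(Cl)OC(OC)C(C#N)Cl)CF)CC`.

Heavy atoms from the SMILES: 14 C, 2 Cl, 2 F, 1 I, 2 N, 3 O.
Implicit hydrogens by atom environment:
  4 × C: 3 H each → 12
  4 × C: 1 H each → 4
  4 × C: no H
  3 × O: no H
  2 × C: 2 H each → 4
  2 × Cl: no H
  2 × F: no H
  1 × I: no H
  1 × N (charge +1): 2 H
  1 × N: no H
  Total hydrogens = 22.
Net charge +1.
Molecular formula: C14H22Cl2F2IN2O3+

C14H22Cl2F2IN2O3+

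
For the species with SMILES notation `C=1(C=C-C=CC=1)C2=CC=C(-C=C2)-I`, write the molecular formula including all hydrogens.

C12H9I

Heavy atoms from the SMILES: 12 C, 1 I.
Implicit hydrogens by atom environment:
  9 × C (aromatic): 1 H each → 9
  3 × C (aromatic): no H
  1 × I: no H
  Total hydrogens = 9.
Molecular formula: C12H9I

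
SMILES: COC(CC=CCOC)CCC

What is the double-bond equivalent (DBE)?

1

Molecular formula from the SMILES: C10H20O2.
DoU = (2C + 2 + N − H − X)/2 = (2·10 + 2 + 0 − 20 − 0)/2 = 2/2 = 1.
(Structurally: 0 ring(s) + 1 π bond(s) = 1.)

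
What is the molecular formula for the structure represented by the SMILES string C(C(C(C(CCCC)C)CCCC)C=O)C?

Heavy atoms from the SMILES: 15 C, 1 O.
Implicit hydrogens by atom environment:
  7 × C: 2 H each → 14
  4 × C: 3 H each → 12
  4 × C: 1 H each → 4
  1 × O: no H
  Total hydrogens = 30.
Molecular formula: C15H30O

C15H30O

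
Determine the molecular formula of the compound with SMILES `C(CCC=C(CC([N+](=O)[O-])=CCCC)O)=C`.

Heavy atoms from the SMILES: 12 C, 1 N, 3 O.
Implicit hydrogens by atom environment:
  6 × C: 2 H each → 12
  3 × C: 1 H each → 3
  2 × C: no H
  1 × C: 3 H
  1 × N (charge +1): no H
  1 × O: 1 H
  1 × O: no H
  1 × O (charge -1): no H
  Total hydrogens = 19.
Molecular formula: C12H19NO3

C12H19NO3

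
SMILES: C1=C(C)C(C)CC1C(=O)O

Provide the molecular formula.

C8H12O2

Heavy atoms from the SMILES: 8 C, 2 O.
Implicit hydrogens by atom environment:
  3 × C: 1 H each → 3
  2 × C: 3 H each → 6
  2 × C: no H
  1 × C: 2 H
  1 × O: 1 H
  1 × O: no H
  Total hydrogens = 12.
Molecular formula: C8H12O2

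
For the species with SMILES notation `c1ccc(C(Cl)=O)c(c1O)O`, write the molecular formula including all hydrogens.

C7H5ClO3

Heavy atoms from the SMILES: 7 C, 1 Cl, 3 O.
Implicit hydrogens by atom environment:
  3 × C (aromatic): 1 H each → 3
  3 × C (aromatic): no H
  2 × O: 1 H each → 2
  1 × C: no H
  1 × Cl: no H
  1 × O: no H
  Total hydrogens = 5.
Molecular formula: C7H5ClO3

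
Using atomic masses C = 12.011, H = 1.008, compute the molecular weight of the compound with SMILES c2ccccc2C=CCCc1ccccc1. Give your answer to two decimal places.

208.30

Molecular formula: C16H16.
M = 16×12.011 + 16×1.008 = 208.30 g/mol.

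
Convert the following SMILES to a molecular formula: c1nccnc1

C4H4N2

Heavy atoms from the SMILES: 4 C, 2 N.
Implicit hydrogens by atom environment:
  4 × C (aromatic): 1 H each → 4
  2 × N (aromatic): no H
  Total hydrogens = 4.
Molecular formula: C4H4N2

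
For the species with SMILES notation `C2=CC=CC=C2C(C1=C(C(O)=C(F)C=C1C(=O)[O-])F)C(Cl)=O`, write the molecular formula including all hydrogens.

C15H8ClF2O4-

Heavy atoms from the SMILES: 15 C, 1 Cl, 2 F, 4 O.
Implicit hydrogens by atom environment:
  6 × C (aromatic): 1 H each → 6
  6 × C (aromatic): no H
  2 × C: no H
  2 × F: no H
  2 × O: no H
  1 × C: 1 H
  1 × Cl: no H
  1 × O: 1 H
  1 × O (charge -1): no H
  Total hydrogens = 8.
Net charge -1.
Molecular formula: C15H8ClF2O4-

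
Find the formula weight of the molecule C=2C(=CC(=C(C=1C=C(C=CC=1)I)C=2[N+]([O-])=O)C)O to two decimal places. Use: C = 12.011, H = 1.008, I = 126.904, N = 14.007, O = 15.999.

Molecular formula: C13H10INO3.
M = 13×12.011 + 10×1.008 + 1×126.904 + 1×14.007 + 3×15.999 = 355.13 g/mol.

355.13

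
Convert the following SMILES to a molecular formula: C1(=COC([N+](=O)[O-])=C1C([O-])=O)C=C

C7H4NO5-

Heavy atoms from the SMILES: 7 C, 1 N, 5 O.
Implicit hydrogens by atom environment:
  3 × C (aromatic): no H
  2 × O: no H
  2 × O (charge -1): no H
  1 × C: 2 H
  1 × C (aromatic): 1 H
  1 × C: 1 H
  1 × C: no H
  1 × N (charge +1): no H
  1 × O (aromatic): no H
  Total hydrogens = 4.
Net charge -1.
Molecular formula: C7H4NO5-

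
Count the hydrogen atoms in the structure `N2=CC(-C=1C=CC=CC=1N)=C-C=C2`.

Hydrogens are implicit in SMILES; fill each atom to its normal valence:
  8 × C (aromatic): 1 H each → 8
  3 × C (aromatic): no H
  1 × N: 2 H
  1 × N (aromatic): no H
  Total hydrogens = 10.

10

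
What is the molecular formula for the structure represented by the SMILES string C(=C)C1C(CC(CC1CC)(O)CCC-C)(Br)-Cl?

Heavy atoms from the SMILES: 1 Br, 14 C, 1 Cl, 1 O.
Implicit hydrogens by atom environment:
  7 × C: 2 H each → 14
  3 × C: 1 H each → 3
  2 × C: 3 H each → 6
  2 × C: no H
  1 × Br: no H
  1 × Cl: no H
  1 × O: 1 H
  Total hydrogens = 24.
Molecular formula: C14H24BrClO

C14H24BrClO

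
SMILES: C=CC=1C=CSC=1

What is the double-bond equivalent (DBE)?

4

Molecular formula from the SMILES: C6H6S.
DoU = (2C + 2 + N − H − X)/2 = (2·6 + 2 + 0 − 6 − 0)/2 = 8/2 = 4.
(Structurally: 1 ring(s) + 3 π bond(s) = 4.)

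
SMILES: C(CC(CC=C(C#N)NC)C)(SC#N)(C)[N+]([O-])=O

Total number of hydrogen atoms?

16

Hydrogens are implicit in SMILES; fill each atom to its normal valence:
  4 × C: no H
  3 × C: 3 H each → 9
  2 × C: 2 H each → 4
  2 × C: 1 H each → 2
  2 × N: no H
  1 × N: 1 H
  1 × N (charge +1): no H
  1 × O: no H
  1 × O (charge -1): no H
  1 × S: no H
  Total hydrogens = 16.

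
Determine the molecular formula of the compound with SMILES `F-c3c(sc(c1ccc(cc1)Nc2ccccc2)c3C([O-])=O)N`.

C17H12FN2O2S-

Heavy atoms from the SMILES: 17 C, 1 F, 2 N, 2 O, 1 S.
Implicit hydrogens by atom environment:
  9 × C (aromatic): 1 H each → 9
  7 × C (aromatic): no H
  1 × C: no H
  1 × F: no H
  1 × N: 2 H
  1 × N: 1 H
  1 × O: no H
  1 × O (charge -1): no H
  1 × S (aromatic): no H
  Total hydrogens = 12.
Net charge -1.
Molecular formula: C17H12FN2O2S-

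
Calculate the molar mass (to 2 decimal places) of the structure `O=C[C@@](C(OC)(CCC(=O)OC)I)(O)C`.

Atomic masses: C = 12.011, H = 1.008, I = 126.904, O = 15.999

330.12

Molecular formula: C9H15IO5.
M = 9×12.011 + 15×1.008 + 1×126.904 + 5×15.999 = 330.12 g/mol.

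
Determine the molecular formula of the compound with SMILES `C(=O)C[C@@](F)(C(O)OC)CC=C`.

C8H13FO3

Heavy atoms from the SMILES: 8 C, 1 F, 3 O.
Implicit hydrogens by atom environment:
  3 × C: 2 H each → 6
  3 × C: 1 H each → 3
  2 × O: no H
  1 × C: 3 H
  1 × C: no H
  1 × F: no H
  1 × O: 1 H
  Total hydrogens = 13.
Molecular formula: C8H13FO3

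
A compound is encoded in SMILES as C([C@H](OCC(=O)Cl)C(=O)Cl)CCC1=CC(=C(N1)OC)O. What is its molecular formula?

C12H15Cl2NO5

Heavy atoms from the SMILES: 12 C, 2 Cl, 1 N, 5 O.
Implicit hydrogens by atom environment:
  4 × C: 2 H each → 8
  4 × O: no H
  3 × C (aromatic): no H
  2 × C: no H
  2 × Cl: no H
  1 × C: 3 H
  1 × C (aromatic): 1 H
  1 × C: 1 H
  1 × N (aromatic): 1 H
  1 × O: 1 H
  Total hydrogens = 15.
Molecular formula: C12H15Cl2NO5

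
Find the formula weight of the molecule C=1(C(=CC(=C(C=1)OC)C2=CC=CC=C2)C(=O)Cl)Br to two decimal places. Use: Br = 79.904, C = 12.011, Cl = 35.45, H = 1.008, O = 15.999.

325.59

Molecular formula: C14H10BrClO2.
M = 1×79.904 + 14×12.011 + 1×35.45 + 10×1.008 + 2×15.999 = 325.59 g/mol.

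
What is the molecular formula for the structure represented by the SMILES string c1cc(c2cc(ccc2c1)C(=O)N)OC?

C12H11NO2

Heavy atoms from the SMILES: 12 C, 1 N, 2 O.
Implicit hydrogens by atom environment:
  6 × C (aromatic): 1 H each → 6
  4 × C (aromatic): no H
  2 × O: no H
  1 × C: 3 H
  1 × C: no H
  1 × N: 2 H
  Total hydrogens = 11.
Molecular formula: C12H11NO2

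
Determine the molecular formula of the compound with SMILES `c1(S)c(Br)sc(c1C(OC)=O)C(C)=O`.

Heavy atoms from the SMILES: 1 Br, 8 C, 3 O, 2 S.
Implicit hydrogens by atom environment:
  4 × C (aromatic): no H
  3 × O: no H
  2 × C: 3 H each → 6
  2 × C: no H
  1 × Br: no H
  1 × S: 1 H
  1 × S (aromatic): no H
  Total hydrogens = 7.
Molecular formula: C8H7BrO3S2

C8H7BrO3S2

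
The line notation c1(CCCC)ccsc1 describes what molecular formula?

Heavy atoms from the SMILES: 8 C, 1 S.
Implicit hydrogens by atom environment:
  3 × C: 2 H each → 6
  3 × C (aromatic): 1 H each → 3
  1 × C: 3 H
  1 × C (aromatic): no H
  1 × S (aromatic): no H
  Total hydrogens = 12.
Molecular formula: C8H12S

C8H12S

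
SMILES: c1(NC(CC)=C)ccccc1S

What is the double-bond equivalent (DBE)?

5

Molecular formula from the SMILES: C10H13NS.
DoU = (2C + 2 + N − H − X)/2 = (2·10 + 2 + 1 − 13 − 0)/2 = 10/2 = 5.
(Structurally: 1 ring(s) + 4 π bond(s) = 5.)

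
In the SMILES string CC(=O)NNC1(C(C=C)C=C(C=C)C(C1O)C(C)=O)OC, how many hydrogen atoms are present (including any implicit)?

22

Hydrogens are implicit in SMILES; fill each atom to its normal valence:
  6 × C: 1 H each → 6
  4 × C: no H
  3 × C: 3 H each → 9
  3 × O: no H
  2 × C: 2 H each → 4
  2 × N: 1 H each → 2
  1 × O: 1 H
  Total hydrogens = 22.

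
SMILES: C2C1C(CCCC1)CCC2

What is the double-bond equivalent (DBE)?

Molecular formula from the SMILES: C10H18.
DoU = (2C + 2 + N − H − X)/2 = (2·10 + 2 + 0 − 18 − 0)/2 = 4/2 = 2.
(Structurally: 2 ring(s) + 0 π bond(s) = 2.)

2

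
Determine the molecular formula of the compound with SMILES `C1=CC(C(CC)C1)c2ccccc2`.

Heavy atoms from the SMILES: 13 C.
Implicit hydrogens by atom environment:
  5 × C (aromatic): 1 H each → 5
  4 × C: 1 H each → 4
  2 × C: 2 H each → 4
  1 × C: 3 H
  1 × C (aromatic): no H
  Total hydrogens = 16.
Molecular formula: C13H16

C13H16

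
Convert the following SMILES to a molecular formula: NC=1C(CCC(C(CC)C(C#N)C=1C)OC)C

Heavy atoms from the SMILES: 14 C, 2 N, 1 O.
Implicit hydrogens by atom environment:
  4 × C: 3 H each → 12
  4 × C: 1 H each → 4
  3 × C: 2 H each → 6
  3 × C: no H
  1 × N: 2 H
  1 × N: no H
  1 × O: no H
  Total hydrogens = 24.
Molecular formula: C14H24N2O

C14H24N2O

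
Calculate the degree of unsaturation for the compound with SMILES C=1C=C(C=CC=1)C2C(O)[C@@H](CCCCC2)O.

Molecular formula from the SMILES: C14H20O2.
DoU = (2C + 2 + N − H − X)/2 = (2·14 + 2 + 0 − 20 − 0)/2 = 10/2 = 5.
(Structurally: 2 ring(s) + 3 π bond(s) = 5.)

5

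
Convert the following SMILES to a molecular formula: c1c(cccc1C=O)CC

Heavy atoms from the SMILES: 9 C, 1 O.
Implicit hydrogens by atom environment:
  4 × C (aromatic): 1 H each → 4
  2 × C (aromatic): no H
  1 × C: 3 H
  1 × C: 2 H
  1 × C: 1 H
  1 × O: no H
  Total hydrogens = 10.
Molecular formula: C9H10O

C9H10O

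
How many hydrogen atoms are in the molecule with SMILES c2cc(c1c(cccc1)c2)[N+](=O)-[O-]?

Hydrogens are implicit in SMILES; fill each atom to its normal valence:
  7 × C (aromatic): 1 H each → 7
  3 × C (aromatic): no H
  1 × N (charge +1): no H
  1 × O: no H
  1 × O (charge -1): no H
  Total hydrogens = 7.

7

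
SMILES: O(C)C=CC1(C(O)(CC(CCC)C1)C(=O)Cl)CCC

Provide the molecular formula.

C15H25ClO3

Heavy atoms from the SMILES: 15 C, 1 Cl, 3 O.
Implicit hydrogens by atom environment:
  6 × C: 2 H each → 12
  3 × C: 3 H each → 9
  3 × C: 1 H each → 3
  3 × C: no H
  2 × O: no H
  1 × Cl: no H
  1 × O: 1 H
  Total hydrogens = 25.
Molecular formula: C15H25ClO3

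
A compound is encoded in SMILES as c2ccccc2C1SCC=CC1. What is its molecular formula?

Heavy atoms from the SMILES: 11 C, 1 S.
Implicit hydrogens by atom environment:
  5 × C (aromatic): 1 H each → 5
  3 × C: 1 H each → 3
  2 × C: 2 H each → 4
  1 × C (aromatic): no H
  1 × S: no H
  Total hydrogens = 12.
Molecular formula: C11H12S

C11H12S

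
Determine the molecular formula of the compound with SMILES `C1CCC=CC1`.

Heavy atoms from the SMILES: 6 C.
Implicit hydrogens by atom environment:
  4 × C: 2 H each → 8
  2 × C: 1 H each → 2
  Total hydrogens = 10.
Molecular formula: C6H10

C6H10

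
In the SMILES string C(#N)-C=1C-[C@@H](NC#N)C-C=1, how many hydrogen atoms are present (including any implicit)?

Hydrogens are implicit in SMILES; fill each atom to its normal valence:
  3 × C: no H
  2 × C: 2 H each → 4
  2 × C: 1 H each → 2
  2 × N: no H
  1 × N: 1 H
  Total hydrogens = 7.

7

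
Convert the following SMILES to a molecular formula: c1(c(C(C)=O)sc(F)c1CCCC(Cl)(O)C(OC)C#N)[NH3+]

C13H17ClFN2O3S+

Heavy atoms from the SMILES: 13 C, 1 Cl, 1 F, 2 N, 3 O, 1 S.
Implicit hydrogens by atom environment:
  4 × C (aromatic): no H
  3 × C: 2 H each → 6
  3 × C: no H
  2 × C: 3 H each → 6
  2 × O: no H
  1 × C: 1 H
  1 × Cl: no H
  1 × F: no H
  1 × N (charge +1): 3 H
  1 × N: no H
  1 × O: 1 H
  1 × S (aromatic): no H
  Total hydrogens = 17.
Net charge +1.
Molecular formula: C13H17ClFN2O3S+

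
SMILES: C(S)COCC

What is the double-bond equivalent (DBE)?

0

Molecular formula from the SMILES: C4H10OS.
DoU = (2C + 2 + N − H − X)/2 = (2·4 + 2 + 0 − 10 − 0)/2 = 0/2 = 0.
(Structurally: 0 ring(s) + 0 π bond(s) = 0.)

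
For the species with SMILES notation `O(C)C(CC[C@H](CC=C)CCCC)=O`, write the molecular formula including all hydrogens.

C12H22O2

Heavy atoms from the SMILES: 12 C, 2 O.
Implicit hydrogens by atom environment:
  7 × C: 2 H each → 14
  2 × C: 3 H each → 6
  2 × C: 1 H each → 2
  2 × O: no H
  1 × C: no H
  Total hydrogens = 22.
Molecular formula: C12H22O2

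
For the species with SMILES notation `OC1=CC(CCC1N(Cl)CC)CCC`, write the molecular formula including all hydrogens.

Heavy atoms from the SMILES: 11 C, 1 Cl, 1 N, 1 O.
Implicit hydrogens by atom environment:
  5 × C: 2 H each → 10
  3 × C: 1 H each → 3
  2 × C: 3 H each → 6
  1 × C: no H
  1 × Cl: no H
  1 × N: no H
  1 × O: 1 H
  Total hydrogens = 20.
Molecular formula: C11H20ClNO

C11H20ClNO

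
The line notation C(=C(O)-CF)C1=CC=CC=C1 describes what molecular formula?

Heavy atoms from the SMILES: 9 C, 1 F, 1 O.
Implicit hydrogens by atom environment:
  5 × C (aromatic): 1 H each → 5
  1 × C: 2 H
  1 × C: 1 H
  1 × C: no H
  1 × C (aromatic): no H
  1 × F: no H
  1 × O: 1 H
  Total hydrogens = 9.
Molecular formula: C9H9FO

C9H9FO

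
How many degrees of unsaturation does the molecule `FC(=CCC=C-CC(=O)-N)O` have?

3

Molecular formula from the SMILES: C7H10FNO2.
DoU = (2C + 2 + N − H − X)/2 = (2·7 + 2 + 1 − 10 − 1)/2 = 6/2 = 3.
(Structurally: 0 ring(s) + 3 π bond(s) = 3.)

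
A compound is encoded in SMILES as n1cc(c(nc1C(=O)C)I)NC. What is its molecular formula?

C7H8IN3O

Heavy atoms from the SMILES: 7 C, 1 I, 3 N, 1 O.
Implicit hydrogens by atom environment:
  3 × C (aromatic): no H
  2 × C: 3 H each → 6
  2 × N (aromatic): no H
  1 × C (aromatic): 1 H
  1 × C: no H
  1 × I: no H
  1 × N: 1 H
  1 × O: no H
  Total hydrogens = 8.
Molecular formula: C7H8IN3O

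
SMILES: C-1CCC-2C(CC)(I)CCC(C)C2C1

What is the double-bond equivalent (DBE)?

Molecular formula from the SMILES: C13H23I.
DoU = (2C + 2 + N − H − X)/2 = (2·13 + 2 + 0 − 23 − 1)/2 = 4/2 = 2.
(Structurally: 2 ring(s) + 0 π bond(s) = 2.)

2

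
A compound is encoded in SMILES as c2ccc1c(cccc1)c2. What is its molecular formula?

C10H8

Heavy atoms from the SMILES: 10 C.
Implicit hydrogens by atom environment:
  8 × C (aromatic): 1 H each → 8
  2 × C (aromatic): no H
  Total hydrogens = 8.
Molecular formula: C10H8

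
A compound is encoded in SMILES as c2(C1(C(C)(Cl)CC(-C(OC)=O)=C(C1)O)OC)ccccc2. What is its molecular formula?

Heavy atoms from the SMILES: 16 C, 1 Cl, 4 O.
Implicit hydrogens by atom environment:
  5 × C (aromatic): 1 H each → 5
  5 × C: no H
  3 × C: 3 H each → 9
  3 × O: no H
  2 × C: 2 H each → 4
  1 × C (aromatic): no H
  1 × Cl: no H
  1 × O: 1 H
  Total hydrogens = 19.
Molecular formula: C16H19ClO4

C16H19ClO4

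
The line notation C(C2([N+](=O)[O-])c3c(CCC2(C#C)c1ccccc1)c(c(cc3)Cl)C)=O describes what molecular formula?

Heavy atoms from the SMILES: 20 C, 1 Cl, 1 N, 3 O.
Implicit hydrogens by atom environment:
  7 × C (aromatic): 1 H each → 7
  5 × C (aromatic): no H
  3 × C: no H
  2 × C: 2 H each → 4
  2 × C: 1 H each → 2
  2 × O: no H
  1 × C: 3 H
  1 × Cl: no H
  1 × N (charge +1): no H
  1 × O (charge -1): no H
  Total hydrogens = 16.
Molecular formula: C20H16ClNO3

C20H16ClNO3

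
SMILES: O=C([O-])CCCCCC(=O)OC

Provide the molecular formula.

C8H13O4-

Heavy atoms from the SMILES: 8 C, 4 O.
Implicit hydrogens by atom environment:
  5 × C: 2 H each → 10
  3 × O: no H
  2 × C: no H
  1 × C: 3 H
  1 × O (charge -1): no H
  Total hydrogens = 13.
Net charge -1.
Molecular formula: C8H13O4-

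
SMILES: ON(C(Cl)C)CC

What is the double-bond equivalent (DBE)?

0

Molecular formula from the SMILES: C4H10ClNO.
DoU = (2C + 2 + N − H − X)/2 = (2·4 + 2 + 1 − 10 − 1)/2 = 0/2 = 0.
(Structurally: 0 ring(s) + 0 π bond(s) = 0.)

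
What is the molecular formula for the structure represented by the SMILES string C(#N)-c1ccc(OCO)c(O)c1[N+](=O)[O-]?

C8H6N2O5

Heavy atoms from the SMILES: 8 C, 2 N, 5 O.
Implicit hydrogens by atom environment:
  4 × C (aromatic): no H
  2 × C (aromatic): 1 H each → 2
  2 × O: 1 H each → 2
  2 × O: no H
  1 × C: 2 H
  1 × C: no H
  1 × N: no H
  1 × N (charge +1): no H
  1 × O (charge -1): no H
  Total hydrogens = 6.
Molecular formula: C8H6N2O5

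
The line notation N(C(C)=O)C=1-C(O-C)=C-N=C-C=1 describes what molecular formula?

C8H10N2O2

Heavy atoms from the SMILES: 8 C, 2 N, 2 O.
Implicit hydrogens by atom environment:
  3 × C (aromatic): 1 H each → 3
  2 × C: 3 H each → 6
  2 × C (aromatic): no H
  2 × O: no H
  1 × C: no H
  1 × N: 1 H
  1 × N (aromatic): no H
  Total hydrogens = 10.
Molecular formula: C8H10N2O2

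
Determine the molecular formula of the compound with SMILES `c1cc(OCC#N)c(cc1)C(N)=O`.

Heavy atoms from the SMILES: 9 C, 2 N, 2 O.
Implicit hydrogens by atom environment:
  4 × C (aromatic): 1 H each → 4
  2 × C (aromatic): no H
  2 × C: no H
  2 × O: no H
  1 × C: 2 H
  1 × N: 2 H
  1 × N: no H
  Total hydrogens = 8.
Molecular formula: C9H8N2O2

C9H8N2O2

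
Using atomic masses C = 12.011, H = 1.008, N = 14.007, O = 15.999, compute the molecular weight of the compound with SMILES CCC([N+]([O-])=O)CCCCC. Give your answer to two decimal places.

159.23

Molecular formula: C8H17NO2.
M = 8×12.011 + 17×1.008 + 1×14.007 + 2×15.999 = 159.23 g/mol.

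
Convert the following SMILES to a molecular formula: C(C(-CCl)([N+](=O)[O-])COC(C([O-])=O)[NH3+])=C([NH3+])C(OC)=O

Heavy atoms from the SMILES: 9 C, 1 Cl, 3 N, 7 O.
Implicit hydrogens by atom environment:
  5 × O: no H
  4 × C: no H
  2 × C: 2 H each → 4
  2 × C: 1 H each → 2
  2 × N (charge +1): 3 H each → 6
  2 × O (charge -1): no H
  1 × C: 3 H
  1 × Cl: no H
  1 × N (charge +1): no H
  Total hydrogens = 15.
Net charge +1.
Molecular formula: C9H15ClN3O7+

C9H15ClN3O7+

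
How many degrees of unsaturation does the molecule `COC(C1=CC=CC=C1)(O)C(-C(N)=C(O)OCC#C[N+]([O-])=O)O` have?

Molecular formula from the SMILES: C14H16N2O7.
DoU = (2C + 2 + N − H − X)/2 = (2·14 + 2 + 2 − 16 − 0)/2 = 16/2 = 8.
(Structurally: 1 ring(s) + 7 π bond(s) = 8.)

8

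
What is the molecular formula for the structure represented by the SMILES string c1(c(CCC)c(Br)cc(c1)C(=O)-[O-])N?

C10H11BrNO2-

Heavy atoms from the SMILES: 1 Br, 10 C, 1 N, 2 O.
Implicit hydrogens by atom environment:
  4 × C (aromatic): no H
  2 × C: 2 H each → 4
  2 × C (aromatic): 1 H each → 2
  1 × Br: no H
  1 × C: 3 H
  1 × C: no H
  1 × N: 2 H
  1 × O: no H
  1 × O (charge -1): no H
  Total hydrogens = 11.
Net charge -1.
Molecular formula: C10H11BrNO2-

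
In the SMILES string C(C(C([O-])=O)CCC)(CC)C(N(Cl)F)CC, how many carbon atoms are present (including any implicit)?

The symbol for carbon appears 11 times in the SMILES. (Cl is a single chlorine, not C + l.)

11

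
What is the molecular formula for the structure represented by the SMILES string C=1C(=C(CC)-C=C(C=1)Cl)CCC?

C11H15Cl

Heavy atoms from the SMILES: 11 C, 1 Cl.
Implicit hydrogens by atom environment:
  3 × C: 2 H each → 6
  3 × C (aromatic): 1 H each → 3
  3 × C (aromatic): no H
  2 × C: 3 H each → 6
  1 × Cl: no H
  Total hydrogens = 15.
Molecular formula: C11H15Cl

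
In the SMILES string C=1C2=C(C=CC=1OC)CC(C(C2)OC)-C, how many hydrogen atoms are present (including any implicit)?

Hydrogens are implicit in SMILES; fill each atom to its normal valence:
  3 × C: 3 H each → 9
  3 × C (aromatic): 1 H each → 3
  3 × C (aromatic): no H
  2 × C: 2 H each → 4
  2 × C: 1 H each → 2
  2 × O: no H
  Total hydrogens = 18.

18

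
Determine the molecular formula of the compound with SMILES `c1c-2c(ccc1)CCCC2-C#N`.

C11H11N

Heavy atoms from the SMILES: 11 C, 1 N.
Implicit hydrogens by atom environment:
  4 × C (aromatic): 1 H each → 4
  3 × C: 2 H each → 6
  2 × C (aromatic): no H
  1 × C: 1 H
  1 × C: no H
  1 × N: no H
  Total hydrogens = 11.
Molecular formula: C11H11N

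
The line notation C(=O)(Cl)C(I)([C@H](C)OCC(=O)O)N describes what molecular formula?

C6H9ClINO4

Heavy atoms from the SMILES: 6 C, 1 Cl, 1 I, 1 N, 4 O.
Implicit hydrogens by atom environment:
  3 × C: no H
  3 × O: no H
  1 × C: 3 H
  1 × C: 2 H
  1 × C: 1 H
  1 × Cl: no H
  1 × I: no H
  1 × N: 2 H
  1 × O: 1 H
  Total hydrogens = 9.
Molecular formula: C6H9ClINO4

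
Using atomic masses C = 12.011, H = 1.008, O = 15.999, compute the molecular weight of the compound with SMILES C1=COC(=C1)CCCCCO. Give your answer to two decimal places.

Molecular formula: C9H14O2.
M = 9×12.011 + 14×1.008 + 2×15.999 = 154.21 g/mol.

154.21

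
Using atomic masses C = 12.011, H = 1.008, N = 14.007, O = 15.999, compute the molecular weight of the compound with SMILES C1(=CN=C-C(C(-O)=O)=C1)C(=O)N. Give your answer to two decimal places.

Molecular formula: C7H6N2O3.
M = 7×12.011 + 6×1.008 + 2×14.007 + 3×15.999 = 166.14 g/mol.

166.14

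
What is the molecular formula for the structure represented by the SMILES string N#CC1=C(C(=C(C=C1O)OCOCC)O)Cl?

Heavy atoms from the SMILES: 10 C, 1 Cl, 1 N, 4 O.
Implicit hydrogens by atom environment:
  5 × C (aromatic): no H
  2 × C: 2 H each → 4
  2 × O: 1 H each → 2
  2 × O: no H
  1 × C: 3 H
  1 × C (aromatic): 1 H
  1 × C: no H
  1 × Cl: no H
  1 × N: no H
  Total hydrogens = 10.
Molecular formula: C10H10ClNO4

C10H10ClNO4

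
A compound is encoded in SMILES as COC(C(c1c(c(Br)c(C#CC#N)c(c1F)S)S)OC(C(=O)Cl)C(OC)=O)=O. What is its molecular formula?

C16H10BrClFNO6S2

Heavy atoms from the SMILES: 1 Br, 16 C, 1 Cl, 1 F, 1 N, 6 O, 2 S.
Implicit hydrogens by atom environment:
  6 × C (aromatic): no H
  6 × C: no H
  6 × O: no H
  2 × C: 3 H each → 6
  2 × C: 1 H each → 2
  2 × S: 1 H each → 2
  1 × Br: no H
  1 × Cl: no H
  1 × F: no H
  1 × N: no H
  Total hydrogens = 10.
Molecular formula: C16H10BrClFNO6S2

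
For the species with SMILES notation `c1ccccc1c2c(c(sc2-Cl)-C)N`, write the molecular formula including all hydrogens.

Heavy atoms from the SMILES: 11 C, 1 Cl, 1 N, 1 S.
Implicit hydrogens by atom environment:
  5 × C (aromatic): 1 H each → 5
  5 × C (aromatic): no H
  1 × C: 3 H
  1 × Cl: no H
  1 × N: 2 H
  1 × S (aromatic): no H
  Total hydrogens = 10.
Molecular formula: C11H10ClNS

C11H10ClNS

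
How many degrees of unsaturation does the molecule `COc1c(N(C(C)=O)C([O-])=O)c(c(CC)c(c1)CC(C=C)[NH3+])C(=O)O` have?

8

Molecular formula from the SMILES: C17H22N2O6.
DoU = (2C + 2 + N − H − X)/2 = (2·17 + 2 + 2 − 22 − 0)/2 = 16/2 = 8.
(Structurally: 1 ring(s) + 7 π bond(s) = 8.)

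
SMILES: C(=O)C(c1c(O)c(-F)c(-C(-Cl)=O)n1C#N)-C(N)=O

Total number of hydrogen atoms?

5

Hydrogens are implicit in SMILES; fill each atom to its normal valence:
  4 × C (aromatic): no H
  3 × C: no H
  3 × O: no H
  2 × C: 1 H each → 2
  1 × Cl: no H
  1 × F: no H
  1 × N: 2 H
  1 × N (aromatic): no H
  1 × N: no H
  1 × O: 1 H
  Total hydrogens = 5.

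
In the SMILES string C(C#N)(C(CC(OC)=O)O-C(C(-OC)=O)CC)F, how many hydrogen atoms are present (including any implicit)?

Hydrogens are implicit in SMILES; fill each atom to its normal valence:
  5 × O: no H
  3 × C: 3 H each → 9
  3 × C: 1 H each → 3
  3 × C: no H
  2 × C: 2 H each → 4
  1 × F: no H
  1 × N: no H
  Total hydrogens = 16.

16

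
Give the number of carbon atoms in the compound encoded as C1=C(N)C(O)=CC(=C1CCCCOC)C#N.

The symbol for carbon appears 12 times in the SMILES.

12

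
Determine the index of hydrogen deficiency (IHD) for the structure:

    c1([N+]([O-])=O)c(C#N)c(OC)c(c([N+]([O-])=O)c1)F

Molecular formula from the SMILES: C8H4FN3O5.
DoU = (2C + 2 + N − H − X)/2 = (2·8 + 2 + 3 − 4 − 1)/2 = 16/2 = 8.
(Structurally: 1 ring(s) + 7 π bond(s) = 8.)

8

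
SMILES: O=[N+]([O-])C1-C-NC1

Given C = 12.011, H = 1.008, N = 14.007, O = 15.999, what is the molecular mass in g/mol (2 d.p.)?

102.09

Molecular formula: C3H6N2O2.
M = 3×12.011 + 6×1.008 + 2×14.007 + 2×15.999 = 102.09 g/mol.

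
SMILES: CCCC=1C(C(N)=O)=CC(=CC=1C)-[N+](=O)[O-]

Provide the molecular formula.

Heavy atoms from the SMILES: 11 C, 2 N, 3 O.
Implicit hydrogens by atom environment:
  4 × C (aromatic): no H
  2 × C: 3 H each → 6
  2 × C: 2 H each → 4
  2 × C (aromatic): 1 H each → 2
  2 × O: no H
  1 × C: no H
  1 × N: 2 H
  1 × N (charge +1): no H
  1 × O (charge -1): no H
  Total hydrogens = 14.
Molecular formula: C11H14N2O3

C11H14N2O3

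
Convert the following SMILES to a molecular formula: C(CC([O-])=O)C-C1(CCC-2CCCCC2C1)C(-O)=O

Heavy atoms from the SMILES: 15 C, 4 O.
Implicit hydrogens by atom environment:
  10 × C: 2 H each → 20
  3 × C: no H
  2 × C: 1 H each → 2
  2 × O: no H
  1 × O: 1 H
  1 × O (charge -1): no H
  Total hydrogens = 23.
Net charge -1.
Molecular formula: C15H23O4-

C15H23O4-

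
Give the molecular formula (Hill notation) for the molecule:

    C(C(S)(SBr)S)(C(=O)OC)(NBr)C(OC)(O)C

C7H13Br2NO4S3

Heavy atoms from the SMILES: 2 Br, 7 C, 1 N, 4 O, 3 S.
Implicit hydrogens by atom environment:
  4 × C: no H
  3 × C: 3 H each → 9
  3 × O: no H
  2 × Br: no H
  2 × S: 1 H each → 2
  1 × N: 1 H
  1 × O: 1 H
  1 × S: no H
  Total hydrogens = 13.
Molecular formula: C7H13Br2NO4S3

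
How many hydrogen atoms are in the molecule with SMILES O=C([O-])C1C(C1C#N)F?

Hydrogens are implicit in SMILES; fill each atom to its normal valence:
  3 × C: 1 H each → 3
  2 × C: no H
  1 × F: no H
  1 × N: no H
  1 × O: no H
  1 × O (charge -1): no H
  Total hydrogens = 3.

3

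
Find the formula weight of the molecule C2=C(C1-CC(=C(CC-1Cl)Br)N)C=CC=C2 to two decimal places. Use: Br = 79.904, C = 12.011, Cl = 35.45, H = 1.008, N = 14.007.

286.60

Molecular formula: C12H13BrClN.
M = 1×79.904 + 12×12.011 + 1×35.45 + 13×1.008 + 1×14.007 = 286.60 g/mol.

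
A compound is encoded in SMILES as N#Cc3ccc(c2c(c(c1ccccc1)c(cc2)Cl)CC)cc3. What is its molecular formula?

C21H16ClN

Heavy atoms from the SMILES: 21 C, 1 Cl, 1 N.
Implicit hydrogens by atom environment:
  11 × C (aromatic): 1 H each → 11
  7 × C (aromatic): no H
  1 × C: 3 H
  1 × C: 2 H
  1 × C: no H
  1 × Cl: no H
  1 × N: no H
  Total hydrogens = 16.
Molecular formula: C21H16ClN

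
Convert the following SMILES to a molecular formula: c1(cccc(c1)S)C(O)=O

Heavy atoms from the SMILES: 7 C, 2 O, 1 S.
Implicit hydrogens by atom environment:
  4 × C (aromatic): 1 H each → 4
  2 × C (aromatic): no H
  1 × C: no H
  1 × O: 1 H
  1 × O: no H
  1 × S: 1 H
  Total hydrogens = 6.
Molecular formula: C7H6O2S

C7H6O2S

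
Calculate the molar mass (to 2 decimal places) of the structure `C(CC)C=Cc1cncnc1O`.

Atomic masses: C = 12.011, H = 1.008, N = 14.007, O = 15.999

Molecular formula: C9H12N2O.
M = 9×12.011 + 12×1.008 + 2×14.007 + 1×15.999 = 164.21 g/mol.

164.21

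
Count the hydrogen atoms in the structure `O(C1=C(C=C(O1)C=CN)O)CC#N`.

Hydrogens are implicit in SMILES; fill each atom to its normal valence:
  3 × C (aromatic): no H
  2 × C: 1 H each → 2
  1 × C: 2 H
  1 × C (aromatic): 1 H
  1 × C: no H
  1 × N: 2 H
  1 × N: no H
  1 × O: 1 H
  1 × O (aromatic): no H
  1 × O: no H
  Total hydrogens = 8.

8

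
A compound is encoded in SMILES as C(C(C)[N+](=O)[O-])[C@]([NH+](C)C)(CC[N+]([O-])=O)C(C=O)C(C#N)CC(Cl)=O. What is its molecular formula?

C14H22ClN4O6+

Heavy atoms from the SMILES: 14 C, 1 Cl, 4 N, 6 O.
Implicit hydrogens by atom environment:
  4 × C: 2 H each → 8
  4 × C: 1 H each → 4
  4 × O: no H
  3 × C: 3 H each → 9
  3 × C: no H
  2 × N (charge +1): no H
  2 × O (charge -1): no H
  1 × Cl: no H
  1 × N (charge +1): 1 H
  1 × N: no H
  Total hydrogens = 22.
Net charge +1.
Molecular formula: C14H22ClN4O6+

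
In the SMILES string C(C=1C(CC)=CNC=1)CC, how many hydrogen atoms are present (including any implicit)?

15

Hydrogens are implicit in SMILES; fill each atom to its normal valence:
  3 × C: 2 H each → 6
  2 × C: 3 H each → 6
  2 × C (aromatic): 1 H each → 2
  2 × C (aromatic): no H
  1 × N (aromatic): 1 H
  Total hydrogens = 15.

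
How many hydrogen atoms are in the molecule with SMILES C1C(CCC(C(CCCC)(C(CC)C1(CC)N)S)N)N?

35

Hydrogens are implicit in SMILES; fill each atom to its normal valence:
  8 × C: 2 H each → 16
  3 × C: 3 H each → 9
  3 × C: 1 H each → 3
  3 × N: 2 H each → 6
  2 × C: no H
  1 × S: 1 H
  Total hydrogens = 35.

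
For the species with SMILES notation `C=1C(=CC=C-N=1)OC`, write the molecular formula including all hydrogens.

Heavy atoms from the SMILES: 6 C, 1 N, 1 O.
Implicit hydrogens by atom environment:
  4 × C (aromatic): 1 H each → 4
  1 × C: 3 H
  1 × C (aromatic): no H
  1 × N (aromatic): no H
  1 × O: no H
  Total hydrogens = 7.
Molecular formula: C6H7NO

C6H7NO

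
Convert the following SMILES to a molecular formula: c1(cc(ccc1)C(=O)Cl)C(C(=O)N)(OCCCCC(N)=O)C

C15H19ClN2O4

Heavy atoms from the SMILES: 15 C, 1 Cl, 2 N, 4 O.
Implicit hydrogens by atom environment:
  4 × C: 2 H each → 8
  4 × C (aromatic): 1 H each → 4
  4 × C: no H
  4 × O: no H
  2 × C (aromatic): no H
  2 × N: 2 H each → 4
  1 × C: 3 H
  1 × Cl: no H
  Total hydrogens = 19.
Molecular formula: C15H19ClN2O4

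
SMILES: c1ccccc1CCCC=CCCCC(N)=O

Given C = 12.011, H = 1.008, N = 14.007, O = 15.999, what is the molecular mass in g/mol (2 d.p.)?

Molecular formula: C15H21NO.
M = 15×12.011 + 21×1.008 + 1×14.007 + 1×15.999 = 231.34 g/mol.

231.34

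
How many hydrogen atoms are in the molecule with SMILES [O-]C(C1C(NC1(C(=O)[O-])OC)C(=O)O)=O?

Hydrogens are implicit in SMILES; fill each atom to its normal valence:
  4 × C: no H
  4 × O: no H
  2 × C: 1 H each → 2
  2 × O (charge -1): no H
  1 × C: 3 H
  1 × N: 1 H
  1 × O: 1 H
  Total hydrogens = 7.

7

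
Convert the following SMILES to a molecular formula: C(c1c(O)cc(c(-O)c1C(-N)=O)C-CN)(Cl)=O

Heavy atoms from the SMILES: 10 C, 1 Cl, 2 N, 4 O.
Implicit hydrogens by atom environment:
  5 × C (aromatic): no H
  2 × C: 2 H each → 4
  2 × C: no H
  2 × N: 2 H each → 4
  2 × O: 1 H each → 2
  2 × O: no H
  1 × C (aromatic): 1 H
  1 × Cl: no H
  Total hydrogens = 11.
Molecular formula: C10H11ClN2O4

C10H11ClN2O4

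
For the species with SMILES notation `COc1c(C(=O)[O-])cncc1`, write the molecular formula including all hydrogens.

C7H6NO3-

Heavy atoms from the SMILES: 7 C, 1 N, 3 O.
Implicit hydrogens by atom environment:
  3 × C (aromatic): 1 H each → 3
  2 × C (aromatic): no H
  2 × O: no H
  1 × C: 3 H
  1 × C: no H
  1 × N (aromatic): no H
  1 × O (charge -1): no H
  Total hydrogens = 6.
Net charge -1.
Molecular formula: C7H6NO3-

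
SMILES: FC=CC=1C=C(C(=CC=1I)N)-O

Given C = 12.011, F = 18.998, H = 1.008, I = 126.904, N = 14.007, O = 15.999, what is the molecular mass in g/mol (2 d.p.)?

279.05

Molecular formula: C8H7FINO.
M = 8×12.011 + 1×18.998 + 7×1.008 + 1×126.904 + 1×14.007 + 1×15.999 = 279.05 g/mol.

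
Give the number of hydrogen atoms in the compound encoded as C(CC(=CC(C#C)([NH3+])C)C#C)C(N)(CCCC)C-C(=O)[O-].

Hydrogens are implicit in SMILES; fill each atom to its normal valence:
  6 × C: 2 H each → 12
  6 × C: no H
  3 × C: 1 H each → 3
  2 × C: 3 H each → 6
  1 × N (charge +1): 3 H
  1 × N: 2 H
  1 × O: no H
  1 × O (charge -1): no H
  Total hydrogens = 26.

26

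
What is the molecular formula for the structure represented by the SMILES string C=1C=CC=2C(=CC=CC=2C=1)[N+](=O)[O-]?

Heavy atoms from the SMILES: 10 C, 1 N, 2 O.
Implicit hydrogens by atom environment:
  7 × C (aromatic): 1 H each → 7
  3 × C (aromatic): no H
  1 × N (charge +1): no H
  1 × O: no H
  1 × O (charge -1): no H
  Total hydrogens = 7.
Molecular formula: C10H7NO2

C10H7NO2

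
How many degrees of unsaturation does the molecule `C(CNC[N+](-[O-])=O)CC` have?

1

Molecular formula from the SMILES: C5H12N2O2.
DoU = (2C + 2 + N − H − X)/2 = (2·5 + 2 + 2 − 12 − 0)/2 = 2/2 = 1.
(Structurally: 0 ring(s) + 1 π bond(s) = 1.)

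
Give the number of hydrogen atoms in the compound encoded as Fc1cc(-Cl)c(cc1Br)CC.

7

Hydrogens are implicit in SMILES; fill each atom to its normal valence:
  4 × C (aromatic): no H
  2 × C (aromatic): 1 H each → 2
  1 × Br: no H
  1 × C: 3 H
  1 × C: 2 H
  1 × Cl: no H
  1 × F: no H
  Total hydrogens = 7.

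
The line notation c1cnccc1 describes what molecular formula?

Heavy atoms from the SMILES: 5 C, 1 N.
Implicit hydrogens by atom environment:
  5 × C (aromatic): 1 H each → 5
  1 × N (aromatic): no H
  Total hydrogens = 5.
Molecular formula: C5H5N

C5H5N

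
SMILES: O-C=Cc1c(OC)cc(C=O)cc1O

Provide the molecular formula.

C10H10O4

Heavy atoms from the SMILES: 10 C, 4 O.
Implicit hydrogens by atom environment:
  4 × C (aromatic): no H
  3 × C: 1 H each → 3
  2 × C (aromatic): 1 H each → 2
  2 × O: 1 H each → 2
  2 × O: no H
  1 × C: 3 H
  Total hydrogens = 10.
Molecular formula: C10H10O4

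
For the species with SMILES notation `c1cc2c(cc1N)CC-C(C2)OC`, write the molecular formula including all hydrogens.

C11H15NO

Heavy atoms from the SMILES: 11 C, 1 N, 1 O.
Implicit hydrogens by atom environment:
  3 × C: 2 H each → 6
  3 × C (aromatic): 1 H each → 3
  3 × C (aromatic): no H
  1 × C: 3 H
  1 × C: 1 H
  1 × N: 2 H
  1 × O: no H
  Total hydrogens = 15.
Molecular formula: C11H15NO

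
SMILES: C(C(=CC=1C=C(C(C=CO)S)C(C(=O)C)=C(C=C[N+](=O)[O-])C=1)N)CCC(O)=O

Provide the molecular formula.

Heavy atoms from the SMILES: 19 C, 2 N, 6 O, 1 S.
Implicit hydrogens by atom environment:
  6 × C: 1 H each → 6
  4 × C (aromatic): no H
  3 × C: 2 H each → 6
  3 × C: no H
  3 × O: no H
  2 × C (aromatic): 1 H each → 2
  2 × O: 1 H each → 2
  1 × C: 3 H
  1 × N: 2 H
  1 × N (charge +1): no H
  1 × O (charge -1): no H
  1 × S: 1 H
  Total hydrogens = 22.
Molecular formula: C19H22N2O6S

C19H22N2O6S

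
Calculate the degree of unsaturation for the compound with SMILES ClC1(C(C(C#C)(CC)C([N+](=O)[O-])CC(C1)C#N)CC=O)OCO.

7

Molecular formula from the SMILES: C15H19ClN2O5.
DoU = (2C + 2 + N − H − X)/2 = (2·15 + 2 + 2 − 19 − 1)/2 = 14/2 = 7.
(Structurally: 1 ring(s) + 6 π bond(s) = 7.)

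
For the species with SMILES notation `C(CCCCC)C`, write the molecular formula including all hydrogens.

C7H16

Heavy atoms from the SMILES: 7 C.
Implicit hydrogens by atom environment:
  5 × C: 2 H each → 10
  2 × C: 3 H each → 6
  Total hydrogens = 16.
Molecular formula: C7H16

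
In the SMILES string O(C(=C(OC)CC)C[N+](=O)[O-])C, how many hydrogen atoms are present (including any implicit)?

13

Hydrogens are implicit in SMILES; fill each atom to its normal valence:
  3 × C: 3 H each → 9
  3 × O: no H
  2 × C: 2 H each → 4
  2 × C: no H
  1 × N (charge +1): no H
  1 × O (charge -1): no H
  Total hydrogens = 13.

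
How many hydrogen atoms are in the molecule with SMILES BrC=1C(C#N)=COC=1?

Hydrogens are implicit in SMILES; fill each atom to its normal valence:
  2 × C (aromatic): 1 H each → 2
  2 × C (aromatic): no H
  1 × Br: no H
  1 × C: no H
  1 × N: no H
  1 × O (aromatic): no H
  Total hydrogens = 2.

2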